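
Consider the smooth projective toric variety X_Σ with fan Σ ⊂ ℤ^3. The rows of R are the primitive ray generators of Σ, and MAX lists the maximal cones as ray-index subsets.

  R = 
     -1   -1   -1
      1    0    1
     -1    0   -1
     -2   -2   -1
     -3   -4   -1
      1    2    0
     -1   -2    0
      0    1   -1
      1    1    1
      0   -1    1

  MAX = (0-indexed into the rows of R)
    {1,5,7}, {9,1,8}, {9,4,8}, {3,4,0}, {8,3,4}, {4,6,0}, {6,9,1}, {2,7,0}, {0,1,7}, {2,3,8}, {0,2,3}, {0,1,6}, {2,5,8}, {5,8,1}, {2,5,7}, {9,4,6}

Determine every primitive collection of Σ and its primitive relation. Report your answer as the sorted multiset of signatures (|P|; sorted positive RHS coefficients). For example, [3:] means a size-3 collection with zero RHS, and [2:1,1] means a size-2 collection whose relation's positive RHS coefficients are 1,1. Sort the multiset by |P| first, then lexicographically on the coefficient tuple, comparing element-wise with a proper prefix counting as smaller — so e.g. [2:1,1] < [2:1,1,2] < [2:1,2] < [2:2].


Σ has 21 primitive collections:

  • {0,8}:  v_{0} + v_{8} = 0  so sig = [2:]
  • {1,2}:  v_{1} + v_{2} = 0  so sig = [2:]
  • {5,6}:  v_{5} + v_{6} = 0  so sig = [2:]
  • {7,9}:  v_{7} + v_{9} = 0  so sig = [2:]
  • {0,5}:  v_{0} + v_{5} = v_{7}  so sig = [2:1]
  • {0,9}:  v_{0} + v_{9} = v_{6}  so sig = [2:1]
  • {1,3}:  v_{1} + v_{3} = v_{6}  so sig = [2:1]
  • {2,6}:  v_{2} + v_{6} = v_{3}  so sig = [2:1]
  • {3,5}:  v_{3} + v_{5} = v_{2}  so sig = [2:1]
  • {3,6}:  v_{3} + v_{6} = v_{4}  so sig = [2:1]
  • {4,5}:  v_{4} + v_{5} = v_{3}  so sig = [2:1]
  • {5,9}:  v_{5} + v_{9} = v_{8}  so sig = [2:1]
  • {6,7}:  v_{6} + v_{7} = v_{0}  so sig = [2:1]
  • {6,8}:  v_{6} + v_{8} = v_{9}  so sig = [2:1]
  • {7,8}:  v_{7} + v_{8} = v_{5}  so sig = [2:1]
  • {2,9}:  v_{2} + v_{9} = v_{3} + v_{8}  so sig = [2:1,1]
  • {3,7}:  v_{3} + v_{7} = v_{0} + v_{2}  so sig = [2:1,1]
  • {3,9}:  v_{3} + v_{9} = v_{4} + v_{8}  so sig = [2:1,1]
  • {4,7}:  v_{4} + v_{7} = v_{0} + v_{3}  so sig = [2:1,1]
  • {1,4}:  v_{1} + v_{4} = 2·v_{6}  so sig = [2:2]
  • {2,4}:  v_{2} + v_{4} = 2·v_{3}  so sig = [2:2]

so the primitive-relation signature multiset is
    [2:]
    [2:]
    [2:]
    [2:]
    [2:1]
    [2:1]
    [2:1]
    [2:1]
    [2:1]
    [2:1]
    [2:1]
    [2:1]
    [2:1]
    [2:1]
    [2:1]
    [2:1,1]
    [2:1,1]
    [2:1,1]
    [2:1,1]
    [2:2]
    [2:2]


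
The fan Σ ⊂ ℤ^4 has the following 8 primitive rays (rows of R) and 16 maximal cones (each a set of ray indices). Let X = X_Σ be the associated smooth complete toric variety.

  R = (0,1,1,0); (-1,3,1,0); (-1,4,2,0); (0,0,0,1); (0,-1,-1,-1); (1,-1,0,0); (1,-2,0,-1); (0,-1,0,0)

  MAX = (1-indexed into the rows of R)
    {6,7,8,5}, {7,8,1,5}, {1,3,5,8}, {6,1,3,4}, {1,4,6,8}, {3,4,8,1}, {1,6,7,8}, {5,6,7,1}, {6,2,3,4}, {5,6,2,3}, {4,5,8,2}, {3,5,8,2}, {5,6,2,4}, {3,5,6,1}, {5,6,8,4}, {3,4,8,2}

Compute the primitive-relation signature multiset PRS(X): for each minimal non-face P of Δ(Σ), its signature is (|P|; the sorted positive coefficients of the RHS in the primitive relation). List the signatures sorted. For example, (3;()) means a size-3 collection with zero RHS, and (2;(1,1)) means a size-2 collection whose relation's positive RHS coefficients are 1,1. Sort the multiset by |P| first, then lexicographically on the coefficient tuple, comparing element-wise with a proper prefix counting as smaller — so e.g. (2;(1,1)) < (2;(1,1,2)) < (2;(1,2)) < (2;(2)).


Δ(Σ) — 8 vertices, 9 min non-faces:

  {1,2}:  v_{1} + v_{2} = v_{3}  so sig = (2;(1))
  {4,7}:  v_{4} + v_{7} = v_{6} + v_{8}  so sig = (2;(1,1))
  {2,7}:  v_{2} + v_{7} = 2·v_{1} + v_{5}  so sig = (2;(1,2))
  {3,7}:  v_{3} + v_{7} = 3·v_{1} + v_{5}  so sig = (2;(1,3))
  {1,4,5}:  v_{1} + v_{4} + v_{5} = 0  so sig = (3;())
  {2,6,8}:  v_{2} + v_{6} + v_{8} = v_{1}  so sig = (3;(1))
  {3,4,5}:  v_{3} + v_{4} + v_{5} = v_{2}  so sig = (3;(1))
  {3,6,8}:  v_{3} + v_{6} + v_{8} = 2·v_{1}  so sig = (3;(2))
  {1,5,6,8}:  v_{1} + v_{5} + v_{6} + v_{8} = v_{7}  so sig = (4;(1))

Hence PRS(X_Σ) =
    |P|=2: 4 collections, coeffs (1), (1,1), (1,2), (1,3)
    |P|=3: 4 collections, coeffs (), (1), (1), (2)
    |P|=4: 1 collection, coeffs (1)


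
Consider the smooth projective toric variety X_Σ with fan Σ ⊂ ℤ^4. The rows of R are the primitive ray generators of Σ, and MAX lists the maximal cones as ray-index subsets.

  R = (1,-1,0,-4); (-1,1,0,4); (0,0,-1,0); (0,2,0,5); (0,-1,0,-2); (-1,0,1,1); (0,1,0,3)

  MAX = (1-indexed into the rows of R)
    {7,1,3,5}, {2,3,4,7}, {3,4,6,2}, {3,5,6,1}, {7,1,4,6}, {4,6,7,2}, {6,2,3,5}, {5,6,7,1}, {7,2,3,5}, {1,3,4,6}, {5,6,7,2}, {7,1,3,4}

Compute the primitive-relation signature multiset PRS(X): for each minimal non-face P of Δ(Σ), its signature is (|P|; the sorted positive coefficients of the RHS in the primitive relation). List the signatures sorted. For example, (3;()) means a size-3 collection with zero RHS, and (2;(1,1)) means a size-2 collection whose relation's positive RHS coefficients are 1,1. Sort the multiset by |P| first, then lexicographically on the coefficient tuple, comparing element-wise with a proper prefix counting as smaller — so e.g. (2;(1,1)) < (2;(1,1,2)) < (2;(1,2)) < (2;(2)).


3 collections generate NE(X_Σ); each relation:

  P={1,2}:  v_{1} + v_{2} = 0  so sig = (2;())
  P={4,5}:  v_{4} + v_{5} = v_{7}  so sig = (2;(1))
  P={3,6,7}:  v_{3} + v_{6} + v_{7} = v_{2}  so sig = (3;(1))

Sorted signature multiset PRS(X):
    (2;())
    (2;(1))
    (3;(1))


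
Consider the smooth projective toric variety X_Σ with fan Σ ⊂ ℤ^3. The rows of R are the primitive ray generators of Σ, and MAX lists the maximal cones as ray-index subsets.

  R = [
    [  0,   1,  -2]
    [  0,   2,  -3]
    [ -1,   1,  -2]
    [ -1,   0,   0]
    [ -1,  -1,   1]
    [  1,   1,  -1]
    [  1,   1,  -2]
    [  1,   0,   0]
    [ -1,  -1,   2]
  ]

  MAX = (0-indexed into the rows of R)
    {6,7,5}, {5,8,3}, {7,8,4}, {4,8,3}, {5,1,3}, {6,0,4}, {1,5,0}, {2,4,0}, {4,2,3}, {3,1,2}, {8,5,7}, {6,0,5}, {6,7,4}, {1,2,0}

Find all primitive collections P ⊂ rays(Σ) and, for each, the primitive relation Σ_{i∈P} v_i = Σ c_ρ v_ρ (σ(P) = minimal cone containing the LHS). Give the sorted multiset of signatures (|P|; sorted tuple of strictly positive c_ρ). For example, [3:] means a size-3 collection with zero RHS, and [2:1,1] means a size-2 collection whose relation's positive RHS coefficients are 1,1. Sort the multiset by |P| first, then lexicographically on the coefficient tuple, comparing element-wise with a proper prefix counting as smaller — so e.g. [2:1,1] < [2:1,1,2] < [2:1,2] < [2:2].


Δ(Σ) — 9 vertices, 15 min non-faces:

  P={3,7}:  v_{3} + v_{7} = 0 — sig = [2:]
  P={4,5}:  v_{4} + v_{5} = 0 — sig = [2:]
  P={6,8}:  v_{6} + v_{8} = 0 — sig = [2:]
  P={0,3}:  v_{0} + v_{3} = v_{2} — sig = [2:1]
  P={0,7}:  v_{0} + v_{7} = v_{6} — sig = [2:1]
  P={0,8}:  v_{0} + v_{8} = v_{3} — sig = [2:1]
  P={1,4}:  v_{1} + v_{4} = v_{2} — sig = [2:1]
  P={2,5}:  v_{2} + v_{5} = v_{1} — sig = [2:1]
  P={2,7}:  v_{2} + v_{7} = v_{0} — sig = [2:1]
  P={3,6}:  v_{3} + v_{6} = v_{0} — sig = [2:1]
  P={1,7}:  v_{1} + v_{7} = v_{0} + v_{5} — sig = [2:1,1]
  P={1,6}:  v_{1} + v_{6} = 2·v_{0} + v_{5} — sig = [2:1,2]
  P={1,8}:  v_{1} + v_{8} = 2·v_{3} + v_{5} — sig = [2:1,2]
  P={2,6}:  v_{2} + v_{6} = 2·v_{0} — sig = [2:2]
  P={2,8}:  v_{2} + v_{8} = 2·v_{3} — sig = [2:2]

Sorted signature multiset PRS(X):
[[2:], [2:], [2:], [2:1], [2:1], [2:1], [2:1], [2:1], [2:1], [2:1], [2:1,1], [2:1,2], [2:1,2], [2:2], [2:2]]


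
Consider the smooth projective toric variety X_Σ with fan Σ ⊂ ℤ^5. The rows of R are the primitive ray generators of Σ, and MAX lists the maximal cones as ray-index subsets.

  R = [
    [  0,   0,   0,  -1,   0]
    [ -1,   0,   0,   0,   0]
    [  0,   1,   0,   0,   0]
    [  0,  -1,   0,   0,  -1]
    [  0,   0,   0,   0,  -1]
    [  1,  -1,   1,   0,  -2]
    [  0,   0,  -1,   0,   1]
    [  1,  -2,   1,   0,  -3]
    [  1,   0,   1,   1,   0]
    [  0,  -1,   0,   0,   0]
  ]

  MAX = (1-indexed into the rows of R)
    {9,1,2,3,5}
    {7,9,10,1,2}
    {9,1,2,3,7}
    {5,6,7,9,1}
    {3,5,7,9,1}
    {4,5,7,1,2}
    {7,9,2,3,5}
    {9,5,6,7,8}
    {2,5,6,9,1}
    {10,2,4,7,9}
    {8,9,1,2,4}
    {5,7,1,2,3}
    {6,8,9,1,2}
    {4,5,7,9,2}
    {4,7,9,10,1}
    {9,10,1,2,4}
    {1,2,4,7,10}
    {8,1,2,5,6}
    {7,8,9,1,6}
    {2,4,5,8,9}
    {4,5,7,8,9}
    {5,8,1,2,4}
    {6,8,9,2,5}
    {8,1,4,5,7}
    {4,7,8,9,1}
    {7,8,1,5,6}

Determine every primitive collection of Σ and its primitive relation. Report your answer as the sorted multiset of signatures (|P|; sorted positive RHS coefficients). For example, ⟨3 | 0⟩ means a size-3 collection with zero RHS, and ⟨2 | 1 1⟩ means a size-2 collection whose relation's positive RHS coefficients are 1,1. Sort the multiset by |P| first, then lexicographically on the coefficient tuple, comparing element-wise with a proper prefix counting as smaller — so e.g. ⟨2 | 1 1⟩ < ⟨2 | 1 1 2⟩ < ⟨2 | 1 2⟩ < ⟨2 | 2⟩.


14 collections generate NE(X_Σ); each relation:

  P={3,10}:  v_{3} + v_{10} = 0  ⇒ sig = ⟨2 | 0⟩
  P={3,4}:  v_{3} + v_{4} = v_{5}  ⇒ sig = ⟨2 | 1⟩
  P={4,6}:  v_{4} + v_{6} = v_{8}  ⇒ sig = ⟨2 | 1⟩
  P={5,10}:  v_{5} + v_{10} = v_{4}  ⇒ sig = ⟨2 | 1⟩
  P={3,8}:  v_{3} + v_{8} = v_{5} + v_{6}  ⇒ sig = ⟨2 | 1 1⟩
  P={3,6}:  v_{3} + v_{6} = v_{1} + 2·v_{5} + v_{9}  ⇒ sig = ⟨2 | 1 1 2⟩
  P={6,10}:  v_{6} + v_{10} = v_{1} + 2·v_{4} + v_{9}  ⇒ sig = ⟨2 | 1 1 2⟩
  P={8,10}:  v_{8} + v_{10} = v_{1} + 3·v_{4} + v_{9}  ⇒ sig = ⟨2 | 1 1 3⟩
  P={2,6,7}:  v_{2} + v_{6} + v_{7} = v_{4}  ⇒ sig = ⟨3 | 1⟩
  P={2,7,8}:  v_{2} + v_{7} + v_{8} = 2·v_{4}  ⇒ sig = ⟨3 | 2⟩
  P={1,4,5,9}:  v_{1} + v_{4} + v_{5} + v_{9} = v_{6}  ⇒ sig = ⟨4 | 1⟩
  P={1,5,8,9}:  v_{1} + v_{5} + v_{8} + v_{9} = 2·v_{6}  ⇒ sig = ⟨4 | 2⟩
  P={1,2,5,7,9}:  v_{1} + v_{2} + v_{5} + v_{7} + v_{9} = 0  ⇒ sig = ⟨5 | 0⟩
  P={1,2,4,7,9}:  v_{1} + v_{2} + v_{4} + v_{7} + v_{9} = v_{10}  ⇒ sig = ⟨5 | 1⟩

Sorted signature multiset PRS(X):
[⟨2 | 0⟩, ⟨2 | 1⟩, ⟨2 | 1⟩, ⟨2 | 1⟩, ⟨2 | 1 1⟩, ⟨2 | 1 1 2⟩, ⟨2 | 1 1 2⟩, ⟨2 | 1 1 3⟩, ⟨3 | 1⟩, ⟨3 | 2⟩, ⟨4 | 1⟩, ⟨4 | 2⟩, ⟨5 | 0⟩, ⟨5 | 1⟩]


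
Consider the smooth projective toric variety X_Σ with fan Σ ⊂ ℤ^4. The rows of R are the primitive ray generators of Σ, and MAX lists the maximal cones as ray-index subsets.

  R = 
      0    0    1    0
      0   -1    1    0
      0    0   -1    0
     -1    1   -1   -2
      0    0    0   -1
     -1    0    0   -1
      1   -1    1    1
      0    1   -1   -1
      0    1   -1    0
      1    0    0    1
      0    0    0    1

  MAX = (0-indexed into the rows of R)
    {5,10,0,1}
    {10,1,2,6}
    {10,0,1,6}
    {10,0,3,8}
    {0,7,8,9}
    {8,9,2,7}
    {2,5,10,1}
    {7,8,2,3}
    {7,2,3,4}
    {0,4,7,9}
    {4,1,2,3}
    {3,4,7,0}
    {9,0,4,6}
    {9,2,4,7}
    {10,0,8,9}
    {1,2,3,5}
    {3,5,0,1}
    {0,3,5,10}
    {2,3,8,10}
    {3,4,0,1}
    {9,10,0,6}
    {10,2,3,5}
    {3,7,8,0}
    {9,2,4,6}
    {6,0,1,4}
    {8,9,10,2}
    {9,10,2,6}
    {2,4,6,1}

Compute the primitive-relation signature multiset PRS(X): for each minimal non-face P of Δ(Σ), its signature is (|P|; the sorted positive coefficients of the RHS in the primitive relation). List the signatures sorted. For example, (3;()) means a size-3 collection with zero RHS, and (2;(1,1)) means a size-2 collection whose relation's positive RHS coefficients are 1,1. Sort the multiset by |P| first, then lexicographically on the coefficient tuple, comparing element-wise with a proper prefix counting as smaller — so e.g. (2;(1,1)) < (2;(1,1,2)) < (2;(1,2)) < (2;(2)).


Σ has 17 primitive collections:

  {0,2}:  v_{0} + v_{2} = 0 ; sig = (2;())
  {1,8}:  v_{1} + v_{8} = 0 ; sig = (2;())
  {4,10}:  v_{4} + v_{10} = 0 ; sig = (2;())
  {5,9}:  v_{5} + v_{9} = 0 ; sig = (2;())
  {1,7}:  v_{1} + v_{7} = v_{4} ; sig = (2;(1))
  {1,9}:  v_{1} + v_{9} = v_{6} ; sig = (2;(1))
  {3,6}:  v_{3} + v_{6} = v_{4} ; sig = (2;(1))
  {3,9}:  v_{3} + v_{9} = v_{7} ; sig = (2;(1))
  {4,8}:  v_{4} + v_{8} = v_{7} ; sig = (2;(1))
  {5,6}:  v_{5} + v_{6} = v_{1} ; sig = (2;(1))
  {5,7}:  v_{5} + v_{7} = v_{3} ; sig = (2;(1))
  {6,8}:  v_{6} + v_{8} = v_{9} ; sig = (2;(1))
  {7,10}:  v_{7} + v_{10} = v_{8} ; sig = (2;(1))
  {4,5}:  v_{4} + v_{5} = v_{1} + v_{3} ; sig = (2;(1,1))
  {5,8}:  v_{5} + v_{8} = v_{3} + v_{10} ; sig = (2;(1,1))
  {6,7}:  v_{6} + v_{7} = v_{4} + v_{9} ; sig = (2;(1,1))
  {1,3,10}:  v_{1} + v_{3} + v_{10} = v_{5} ; sig = (3;(1))

Sorted signature multiset PRS(X):
[(2;()), (2;()), (2;()), (2;()), (2;(1)), (2;(1)), (2;(1)), (2;(1)), (2;(1)), (2;(1)), (2;(1)), (2;(1)), (2;(1)), (2;(1,1)), (2;(1,1)), (2;(1,1)), (3;(1))]


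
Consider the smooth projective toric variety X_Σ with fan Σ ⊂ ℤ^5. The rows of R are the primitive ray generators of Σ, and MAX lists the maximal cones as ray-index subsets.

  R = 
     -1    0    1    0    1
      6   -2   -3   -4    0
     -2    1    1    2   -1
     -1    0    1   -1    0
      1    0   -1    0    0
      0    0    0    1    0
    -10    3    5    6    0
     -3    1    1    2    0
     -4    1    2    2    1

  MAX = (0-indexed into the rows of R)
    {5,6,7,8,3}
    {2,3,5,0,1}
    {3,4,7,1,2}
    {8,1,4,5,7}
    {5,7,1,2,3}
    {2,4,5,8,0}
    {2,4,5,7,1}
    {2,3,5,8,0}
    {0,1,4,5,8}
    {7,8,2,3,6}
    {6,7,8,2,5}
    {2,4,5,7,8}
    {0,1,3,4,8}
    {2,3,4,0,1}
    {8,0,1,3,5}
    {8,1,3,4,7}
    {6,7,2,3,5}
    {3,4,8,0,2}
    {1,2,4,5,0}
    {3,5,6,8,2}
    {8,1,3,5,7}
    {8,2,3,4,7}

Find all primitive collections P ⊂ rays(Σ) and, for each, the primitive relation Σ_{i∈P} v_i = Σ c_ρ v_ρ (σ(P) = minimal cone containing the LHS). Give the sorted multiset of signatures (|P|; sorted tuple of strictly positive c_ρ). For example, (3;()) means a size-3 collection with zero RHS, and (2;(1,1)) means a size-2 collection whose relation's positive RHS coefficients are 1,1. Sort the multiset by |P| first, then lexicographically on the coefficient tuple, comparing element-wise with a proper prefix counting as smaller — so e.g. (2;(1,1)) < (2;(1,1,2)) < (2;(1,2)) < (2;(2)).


The 7 primitive collections of Σ (r=9, n=5):

  P={0,7}:  v_{0} + v_{7} = v_{8}  ⟹  sig = (2;(1))
  P={1,6}:  v_{1} + v_{6} = v_{3} + v_{5} + v_{7}  ⟹  sig = (2;(1,1,1))
  P={4,6}:  v_{4} + v_{6} = v_{2} + v_{7} + v_{8}  ⟹  sig = (2;(1,1,1))
  P={0,6}:  v_{0} + v_{6} = v_{2} + v_{3} + v_{5} + 2·v_{8}  ⟹  sig = (2;(1,1,1,2))
  P={1,2,8}:  v_{1} + v_{2} + v_{8} = 0  ⟹  sig = (3;())
  P={3,4,5}:  v_{3} + v_{4} + v_{5} = 0  ⟹  sig = (3;())
  P={2,3,5,7,8}:  v_{2} + v_{3} + v_{5} + v_{7} + v_{8} = v_{6}  ⟹  sig = (5;(1))

Sorted signature multiset PRS(X):
[(2;(1)), (2;(1,1,1)), (2;(1,1,1)), (2;(1,1,1,2)), (3;()), (3;()), (5;(1))]


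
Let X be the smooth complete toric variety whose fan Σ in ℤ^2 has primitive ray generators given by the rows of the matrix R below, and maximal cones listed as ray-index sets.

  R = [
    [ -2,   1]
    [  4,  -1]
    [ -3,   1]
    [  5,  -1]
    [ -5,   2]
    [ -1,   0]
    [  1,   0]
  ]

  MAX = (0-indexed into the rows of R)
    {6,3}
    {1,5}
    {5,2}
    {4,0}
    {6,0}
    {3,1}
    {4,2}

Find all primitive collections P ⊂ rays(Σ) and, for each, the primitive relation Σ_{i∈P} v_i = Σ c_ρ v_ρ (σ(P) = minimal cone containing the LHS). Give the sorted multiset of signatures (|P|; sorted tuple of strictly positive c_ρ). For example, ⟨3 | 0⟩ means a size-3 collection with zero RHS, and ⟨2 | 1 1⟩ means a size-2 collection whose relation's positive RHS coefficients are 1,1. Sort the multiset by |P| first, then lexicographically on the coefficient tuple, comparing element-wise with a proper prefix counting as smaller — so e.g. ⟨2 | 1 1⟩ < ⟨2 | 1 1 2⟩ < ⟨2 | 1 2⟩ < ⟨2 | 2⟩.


14 minimal non-faces of Δ(Σ) (on 7 rays):

  P={5,6}:  v_{5} + v_{6} = 0 ; sig = ⟨2 | 0⟩
  P={0,2}:  v_{0} + v_{2} = v_{4} ; sig = ⟨2 | 1⟩
  P={0,5}:  v_{0} + v_{5} = v_{2} ; sig = ⟨2 | 1⟩
  P={1,2}:  v_{1} + v_{2} = v_{6} ; sig = ⟨2 | 1⟩
  P={1,6}:  v_{1} + v_{6} = v_{3} ; sig = ⟨2 | 1⟩
  P={2,6}:  v_{2} + v_{6} = v_{0} ; sig = ⟨2 | 1⟩
  P={3,5}:  v_{3} + v_{5} = v_{1} ; sig = ⟨2 | 1⟩
  P={1,4}:  v_{1} + v_{4} = v_{0} + v_{6} ; sig = ⟨2 | 1 1⟩
  P={3,4}:  v_{3} + v_{4} = v_{0} + 2·v_{6} ; sig = ⟨2 | 1 2⟩
  P={0,1}:  v_{0} + v_{1} = 2·v_{6} ; sig = ⟨2 | 2⟩
  P={2,3}:  v_{2} + v_{3} = 2·v_{6} ; sig = ⟨2 | 2⟩
  P={4,5}:  v_{4} + v_{5} = 2·v_{2} ; sig = ⟨2 | 2⟩
  P={4,6}:  v_{4} + v_{6} = 2·v_{0} ; sig = ⟨2 | 2⟩
  P={0,3}:  v_{0} + v_{3} = 3·v_{6} ; sig = ⟨2 | 3⟩

Sorted signature multiset PRS(X):
[⟨2 | 0⟩, ⟨2 | 1⟩, ⟨2 | 1⟩, ⟨2 | 1⟩, ⟨2 | 1⟩, ⟨2 | 1⟩, ⟨2 | 1⟩, ⟨2 | 1 1⟩, ⟨2 | 1 2⟩, ⟨2 | 2⟩, ⟨2 | 2⟩, ⟨2 | 2⟩, ⟨2 | 2⟩, ⟨2 | 3⟩]


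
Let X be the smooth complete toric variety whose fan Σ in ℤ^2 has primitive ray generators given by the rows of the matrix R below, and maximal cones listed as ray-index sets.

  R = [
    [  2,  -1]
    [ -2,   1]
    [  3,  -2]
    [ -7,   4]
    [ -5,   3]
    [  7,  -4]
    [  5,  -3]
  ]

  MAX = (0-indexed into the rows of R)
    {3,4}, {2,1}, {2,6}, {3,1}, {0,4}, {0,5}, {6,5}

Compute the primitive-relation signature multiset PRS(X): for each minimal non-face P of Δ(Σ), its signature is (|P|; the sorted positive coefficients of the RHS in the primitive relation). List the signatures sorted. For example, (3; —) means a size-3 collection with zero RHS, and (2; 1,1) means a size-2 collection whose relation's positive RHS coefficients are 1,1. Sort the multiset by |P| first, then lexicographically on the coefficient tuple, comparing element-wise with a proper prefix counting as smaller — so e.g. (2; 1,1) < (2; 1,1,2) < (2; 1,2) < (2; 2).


14 minimal non-faces of Δ(Σ) (on 7 rays):

  P={0,1}:  v_{0} + v_{1} = 0  →  sig = (2; —)
  P={3,5}:  v_{3} + v_{5} = 0  →  sig = (2; —)
  P={4,6}:  v_{4} + v_{6} = 0  →  sig = (2; —)
  P={0,2}:  v_{0} + v_{2} = v_{6}  →  sig = (2; 1)
  P={0,3}:  v_{0} + v_{3} = v_{4}  →  sig = (2; 1)
  P={0,6}:  v_{0} + v_{6} = v_{5}  →  sig = (2; 1)
  P={1,4}:  v_{1} + v_{4} = v_{3}  →  sig = (2; 1)
  P={1,5}:  v_{1} + v_{5} = v_{6}  →  sig = (2; 1)
  P={1,6}:  v_{1} + v_{6} = v_{2}  →  sig = (2; 1)
  P={2,4}:  v_{2} + v_{4} = v_{1}  →  sig = (2; 1)
  P={3,6}:  v_{3} + v_{6} = v_{1}  →  sig = (2; 1)
  P={4,5}:  v_{4} + v_{5} = v_{0}  →  sig = (2; 1)
  P={2,3}:  v_{2} + v_{3} = 2·v_{1}  →  sig = (2; 2)
  P={2,5}:  v_{2} + v_{5} = 2·v_{6}  →  sig = (2; 2)

so the primitive-relation signature multiset is
    |P|=2: 14 collections, coeffs (), (), (), (1), (1), (1), (1), (1), (1), (1), (1), (1), (2), (2)


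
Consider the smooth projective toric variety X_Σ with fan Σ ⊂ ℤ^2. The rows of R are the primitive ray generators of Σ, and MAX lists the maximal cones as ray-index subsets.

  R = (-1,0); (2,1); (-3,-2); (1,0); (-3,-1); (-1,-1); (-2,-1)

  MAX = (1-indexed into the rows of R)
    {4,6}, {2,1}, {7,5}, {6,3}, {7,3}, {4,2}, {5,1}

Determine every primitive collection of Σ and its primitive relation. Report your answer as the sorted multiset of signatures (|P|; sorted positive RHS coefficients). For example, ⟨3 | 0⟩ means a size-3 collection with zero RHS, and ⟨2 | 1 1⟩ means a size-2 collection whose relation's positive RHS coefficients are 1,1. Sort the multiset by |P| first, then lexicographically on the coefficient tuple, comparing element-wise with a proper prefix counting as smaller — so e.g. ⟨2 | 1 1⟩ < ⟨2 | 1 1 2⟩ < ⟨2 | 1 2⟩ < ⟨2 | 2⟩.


|primitive collections| = 14. Relations:

  {1,4}:  v_{1} + v_{4} = 0 ; sig = ⟨2 | 0⟩
  {2,7}:  v_{2} + v_{7} = 0 ; sig = ⟨2 | 0⟩
  {1,6}:  v_{1} + v_{6} = v_{7} ; sig = ⟨2 | 1⟩
  {1,7}:  v_{1} + v_{7} = v_{5} ; sig = ⟨2 | 1⟩
  {2,3}:  v_{2} + v_{3} = v_{6} ; sig = ⟨2 | 1⟩
  {2,5}:  v_{2} + v_{5} = v_{1} ; sig = ⟨2 | 1⟩
  {2,6}:  v_{2} + v_{6} = v_{4} ; sig = ⟨2 | 1⟩
  {4,5}:  v_{4} + v_{5} = v_{7} ; sig = ⟨2 | 1⟩
  {4,7}:  v_{4} + v_{7} = v_{6} ; sig = ⟨2 | 1⟩
  {6,7}:  v_{6} + v_{7} = v_{3} ; sig = ⟨2 | 1⟩
  {1,3}:  v_{1} + v_{3} = 2·v_{7} ; sig = ⟨2 | 2⟩
  {3,4}:  v_{3} + v_{4} = 2·v_{6} ; sig = ⟨2 | 2⟩
  {5,6}:  v_{5} + v_{6} = 2·v_{7} ; sig = ⟨2 | 2⟩
  {3,5}:  v_{3} + v_{5} = 3·v_{7} ; sig = ⟨2 | 3⟩

Hence PRS(X_Σ) =
    ⟨2 | 0⟩
    ⟨2 | 0⟩
    ⟨2 | 1⟩
    ⟨2 | 1⟩
    ⟨2 | 1⟩
    ⟨2 | 1⟩
    ⟨2 | 1⟩
    ⟨2 | 1⟩
    ⟨2 | 1⟩
    ⟨2 | 1⟩
    ⟨2 | 2⟩
    ⟨2 | 2⟩
    ⟨2 | 2⟩
    ⟨2 | 3⟩


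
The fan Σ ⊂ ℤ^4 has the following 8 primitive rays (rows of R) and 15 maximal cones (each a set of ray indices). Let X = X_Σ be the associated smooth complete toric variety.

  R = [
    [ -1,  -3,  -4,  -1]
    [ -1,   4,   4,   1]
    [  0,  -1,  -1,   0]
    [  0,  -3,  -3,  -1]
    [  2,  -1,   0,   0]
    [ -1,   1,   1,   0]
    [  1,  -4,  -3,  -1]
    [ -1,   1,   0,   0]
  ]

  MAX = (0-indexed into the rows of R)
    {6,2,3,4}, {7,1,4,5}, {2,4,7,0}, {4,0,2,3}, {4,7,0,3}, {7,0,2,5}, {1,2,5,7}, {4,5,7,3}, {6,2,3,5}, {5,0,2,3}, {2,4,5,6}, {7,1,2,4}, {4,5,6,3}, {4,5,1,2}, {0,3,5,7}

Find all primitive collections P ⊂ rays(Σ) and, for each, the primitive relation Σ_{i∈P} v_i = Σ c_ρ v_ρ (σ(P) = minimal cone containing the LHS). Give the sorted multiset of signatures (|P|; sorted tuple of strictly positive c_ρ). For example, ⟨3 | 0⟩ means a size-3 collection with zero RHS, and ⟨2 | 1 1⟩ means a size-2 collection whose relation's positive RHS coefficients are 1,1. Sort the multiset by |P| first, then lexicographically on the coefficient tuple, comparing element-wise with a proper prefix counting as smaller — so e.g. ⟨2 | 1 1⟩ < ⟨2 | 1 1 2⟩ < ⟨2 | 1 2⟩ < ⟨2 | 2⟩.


Primitive collections (9):

  P = {1,3}:  v_{1} + v_{3} = v_{5}  →  sig = ⟨2 | 1⟩
  P = {6,7}:  v_{6} + v_{7} = v_{3}  →  sig = ⟨2 | 1⟩
  P = {0,1}:  v_{0} + v_{1} = v_{2} + v_{5} + v_{7}  →  sig = ⟨2 | 1 1 1⟩
  P = {1,6}:  v_{1} + v_{6} = v_{2} + v_{4} + 2·v_{5}  →  sig = ⟨2 | 1 1 2⟩
  P = {0,6}:  v_{0} + v_{6} = v_{2} + 2·v_{3}  →  sig = ⟨2 | 1 2⟩
  P = {0,4,5}:  v_{0} + v_{4} + v_{5} = v_{3}  →  sig = ⟨3 | 1⟩
  P = {2,3,7}:  v_{2} + v_{3} + v_{7} = v_{0}  →  sig = ⟨3 | 1⟩
  P = {2,4,5,7}:  v_{2} + v_{4} + v_{5} + v_{7} = 0  →  sig = ⟨4 | 0⟩
  P = {2,3,4,5}:  v_{2} + v_{3} + v_{4} + v_{5} = v_{6}  →  sig = ⟨4 | 1⟩

Sorted signature multiset PRS(X):
    |P|=2: 5 collections, coeffs (1), (1), (1,1,1), (1,1,2), (1,2)
    |P|=3: 2 collections, coeffs (1), (1)
    |P|=4: 2 collections, coeffs (), (1)


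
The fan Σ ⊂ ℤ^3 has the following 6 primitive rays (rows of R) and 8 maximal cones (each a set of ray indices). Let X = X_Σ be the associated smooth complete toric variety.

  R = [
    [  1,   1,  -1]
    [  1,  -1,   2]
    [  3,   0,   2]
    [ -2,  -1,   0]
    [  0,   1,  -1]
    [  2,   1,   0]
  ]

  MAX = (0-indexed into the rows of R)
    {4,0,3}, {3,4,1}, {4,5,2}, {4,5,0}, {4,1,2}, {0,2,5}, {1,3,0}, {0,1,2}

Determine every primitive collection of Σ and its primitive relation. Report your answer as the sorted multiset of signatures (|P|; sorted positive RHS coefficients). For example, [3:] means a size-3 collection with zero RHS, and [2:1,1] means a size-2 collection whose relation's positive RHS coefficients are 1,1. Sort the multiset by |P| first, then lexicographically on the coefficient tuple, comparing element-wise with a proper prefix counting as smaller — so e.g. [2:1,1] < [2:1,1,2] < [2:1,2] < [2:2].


5 collections generate NE(X_Σ); each relation:

  • {3,5}:  v_{3} + v_{5} = 0 ; sig = [2:]
  • {1,5}:  v_{1} + v_{5} = v_{2} ; sig = [2:1]
  • {2,3}:  v_{2} + v_{3} = v_{1} ; sig = [2:1]
  • {0,1,4}:  v_{0} + v_{1} + v_{4} = v_{5} ; sig = [3:1]
  • {0,2,4}:  v_{0} + v_{2} + v_{4} = 2·v_{5} ; sig = [3:2]

so the primitive-relation signature multiset is
{ [2:],  [2:1] ×2,  [3:1],  [3:2] }


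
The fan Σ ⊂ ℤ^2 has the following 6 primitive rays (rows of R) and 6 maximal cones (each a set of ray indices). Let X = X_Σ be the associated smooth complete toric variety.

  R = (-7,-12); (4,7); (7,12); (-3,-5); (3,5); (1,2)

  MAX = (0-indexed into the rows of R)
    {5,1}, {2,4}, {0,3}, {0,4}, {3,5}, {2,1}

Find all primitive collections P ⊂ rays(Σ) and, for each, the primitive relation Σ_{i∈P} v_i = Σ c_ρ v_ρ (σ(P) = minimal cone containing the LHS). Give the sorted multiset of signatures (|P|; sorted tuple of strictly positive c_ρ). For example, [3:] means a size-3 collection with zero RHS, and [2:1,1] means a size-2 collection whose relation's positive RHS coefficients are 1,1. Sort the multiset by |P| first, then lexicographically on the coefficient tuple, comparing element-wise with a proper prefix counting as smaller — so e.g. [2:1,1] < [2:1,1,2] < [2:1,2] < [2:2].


Δ(Σ) — 6 vertices, 9 min non-faces:

  • {0,2}:  v_{0} + v_{2} = 0  so sig = [2:]
  • {3,4}:  v_{3} + v_{4} = 0  so sig = [2:]
  • {0,1}:  v_{0} + v_{1} = v_{3}  so sig = [2:1]
  • {1,3}:  v_{1} + v_{3} = v_{5}  so sig = [2:1]
  • {1,4}:  v_{1} + v_{4} = v_{2}  so sig = [2:1]
  • {2,3}:  v_{2} + v_{3} = v_{1}  so sig = [2:1]
  • {4,5}:  v_{4} + v_{5} = v_{1}  so sig = [2:1]
  • {0,5}:  v_{0} + v_{5} = 2·v_{3}  so sig = [2:2]
  • {2,5}:  v_{2} + v_{5} = 2·v_{1}  so sig = [2:2]

Sorted signature multiset PRS(X):
[[2:], [2:], [2:1], [2:1], [2:1], [2:1], [2:1], [2:2], [2:2]]


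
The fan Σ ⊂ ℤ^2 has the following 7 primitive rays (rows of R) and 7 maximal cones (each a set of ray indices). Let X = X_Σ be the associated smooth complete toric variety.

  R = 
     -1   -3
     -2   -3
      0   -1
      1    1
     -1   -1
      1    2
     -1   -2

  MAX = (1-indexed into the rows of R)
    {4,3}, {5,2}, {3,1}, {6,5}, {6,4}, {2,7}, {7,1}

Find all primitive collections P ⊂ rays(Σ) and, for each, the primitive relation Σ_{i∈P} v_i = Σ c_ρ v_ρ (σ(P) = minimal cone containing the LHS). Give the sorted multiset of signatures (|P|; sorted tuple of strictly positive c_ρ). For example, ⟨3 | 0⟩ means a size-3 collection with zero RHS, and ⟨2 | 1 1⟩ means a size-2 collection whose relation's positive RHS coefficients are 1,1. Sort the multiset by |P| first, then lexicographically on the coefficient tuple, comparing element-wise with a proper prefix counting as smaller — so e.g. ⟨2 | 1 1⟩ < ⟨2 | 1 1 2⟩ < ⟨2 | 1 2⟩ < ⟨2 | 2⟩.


The 14 primitive collections of Σ (r=7, n=2):

  {4,5}:  v_{4} + v_{5} = 0  ⇒ sig = ⟨2 | 0⟩
  {6,7}:  v_{6} + v_{7} = 0  ⇒ sig = ⟨2 | 0⟩
  {1,6}:  v_{1} + v_{6} = v_{3}  ⇒ sig = ⟨2 | 1⟩
  {2,4}:  v_{2} + v_{4} = v_{7}  ⇒ sig = ⟨2 | 1⟩
  {2,6}:  v_{2} + v_{6} = v_{5}  ⇒ sig = ⟨2 | 1⟩
  {3,5}:  v_{3} + v_{5} = v_{7}  ⇒ sig = ⟨2 | 1⟩
  {3,6}:  v_{3} + v_{6} = v_{4}  ⇒ sig = ⟨2 | 1⟩
  {3,7}:  v_{3} + v_{7} = v_{1}  ⇒ sig = ⟨2 | 1⟩
  {4,7}:  v_{4} + v_{7} = v_{3}  ⇒ sig = ⟨2 | 1⟩
  {5,7}:  v_{5} + v_{7} = v_{2}  ⇒ sig = ⟨2 | 1⟩
  {1,4}:  v_{1} + v_{4} = 2·v_{3}  ⇒ sig = ⟨2 | 2⟩
  {1,5}:  v_{1} + v_{5} = 2·v_{7}  ⇒ sig = ⟨2 | 2⟩
  {2,3}:  v_{2} + v_{3} = 2·v_{7}  ⇒ sig = ⟨2 | 2⟩
  {1,2}:  v_{1} + v_{2} = 3·v_{7}  ⇒ sig = ⟨2 | 3⟩

so the primitive-relation signature multiset is
[⟨2 | 0⟩, ⟨2 | 0⟩, ⟨2 | 1⟩, ⟨2 | 1⟩, ⟨2 | 1⟩, ⟨2 | 1⟩, ⟨2 | 1⟩, ⟨2 | 1⟩, ⟨2 | 1⟩, ⟨2 | 1⟩, ⟨2 | 2⟩, ⟨2 | 2⟩, ⟨2 | 2⟩, ⟨2 | 3⟩]


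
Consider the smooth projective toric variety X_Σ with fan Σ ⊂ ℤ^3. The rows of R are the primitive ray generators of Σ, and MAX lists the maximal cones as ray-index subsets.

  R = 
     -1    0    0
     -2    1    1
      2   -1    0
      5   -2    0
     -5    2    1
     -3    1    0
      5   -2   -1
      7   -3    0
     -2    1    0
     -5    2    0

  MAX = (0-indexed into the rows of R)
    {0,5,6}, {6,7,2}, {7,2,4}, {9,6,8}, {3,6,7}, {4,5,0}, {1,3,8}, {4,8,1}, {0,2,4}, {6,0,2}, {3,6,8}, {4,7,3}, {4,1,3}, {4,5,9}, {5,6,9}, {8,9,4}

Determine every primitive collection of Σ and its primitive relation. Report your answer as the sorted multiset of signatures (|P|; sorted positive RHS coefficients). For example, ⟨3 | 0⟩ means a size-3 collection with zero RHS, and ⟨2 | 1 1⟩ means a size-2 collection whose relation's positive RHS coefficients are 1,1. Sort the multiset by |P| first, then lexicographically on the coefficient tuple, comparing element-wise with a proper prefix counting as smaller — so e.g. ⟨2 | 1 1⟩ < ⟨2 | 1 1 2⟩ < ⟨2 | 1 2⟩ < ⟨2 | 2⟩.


22 collections generate NE(X_Σ); each relation:

  • {2,8}:  v_{2} + v_{8} = 0  ⇒ sig = ⟨2 | 0⟩
  • {3,9}:  v_{3} + v_{9} = 0  ⇒ sig = ⟨2 | 0⟩
  • {4,6}:  v_{4} + v_{6} = 0  ⇒ sig = ⟨2 | 0⟩
  • {0,8}:  v_{0} + v_{8} = v_{5}  ⇒ sig = ⟨2 | 1⟩
  • {1,5}:  v_{1} + v_{5} = v_{4}  ⇒ sig = ⟨2 | 1⟩
  • {2,3}:  v_{2} + v_{3} = v_{7}  ⇒ sig = ⟨2 | 1⟩
  • {2,5}:  v_{2} + v_{5} = v_{0}  ⇒ sig = ⟨2 | 1⟩
  • {2,9}:  v_{2} + v_{9} = v_{5}  ⇒ sig = ⟨2 | 1⟩
  • {3,5}:  v_{3} + v_{5} = v_{2}  ⇒ sig = ⟨2 | 1⟩
  • {5,8}:  v_{5} + v_{8} = v_{9}  ⇒ sig = ⟨2 | 1⟩
  • {7,8}:  v_{7} + v_{8} = v_{3}  ⇒ sig = ⟨2 | 1⟩
  • {7,9}:  v_{7} + v_{9} = v_{2}  ⇒ sig = ⟨2 | 1⟩
  • {0,1}:  v_{0} + v_{1} = v_{2} + v_{4}  ⇒ sig = ⟨2 | 1 1⟩
  • {1,2}:  v_{1} + v_{2} = v_{3} + v_{4}  ⇒ sig = ⟨2 | 1 1⟩
  • {1,6}:  v_{1} + v_{6} = v_{3} + v_{8}  ⇒ sig = ⟨2 | 1 1⟩
  • {1,9}:  v_{1} + v_{9} = v_{4} + v_{8}  ⇒ sig = ⟨2 | 1 1⟩
  • {1,7}:  v_{1} + v_{7} = 2·v_{3} + v_{4}  ⇒ sig = ⟨2 | 1 2⟩
  • {0,3}:  v_{0} + v_{3} = 2·v_{2}  ⇒ sig = ⟨2 | 2⟩
  • {0,9}:  v_{0} + v_{9} = 2·v_{5}  ⇒ sig = ⟨2 | 2⟩
  • {5,7}:  v_{5} + v_{7} = 2·v_{2}  ⇒ sig = ⟨2 | 2⟩
  • {0,7}:  v_{0} + v_{7} = 3·v_{2}  ⇒ sig = ⟨2 | 3⟩
  • {3,4,8}:  v_{3} + v_{4} + v_{8} = v_{1}  ⇒ sig = ⟨3 | 1⟩

Sorted signature multiset PRS(X):
{ ⟨2 | 0⟩ ×3,  ⟨2 | 1⟩ ×9,  ⟨2 | 1 1⟩ ×4,  ⟨2 | 1 2⟩,  ⟨2 | 2⟩ ×3,  ⟨2 | 3⟩,  ⟨3 | 1⟩ }


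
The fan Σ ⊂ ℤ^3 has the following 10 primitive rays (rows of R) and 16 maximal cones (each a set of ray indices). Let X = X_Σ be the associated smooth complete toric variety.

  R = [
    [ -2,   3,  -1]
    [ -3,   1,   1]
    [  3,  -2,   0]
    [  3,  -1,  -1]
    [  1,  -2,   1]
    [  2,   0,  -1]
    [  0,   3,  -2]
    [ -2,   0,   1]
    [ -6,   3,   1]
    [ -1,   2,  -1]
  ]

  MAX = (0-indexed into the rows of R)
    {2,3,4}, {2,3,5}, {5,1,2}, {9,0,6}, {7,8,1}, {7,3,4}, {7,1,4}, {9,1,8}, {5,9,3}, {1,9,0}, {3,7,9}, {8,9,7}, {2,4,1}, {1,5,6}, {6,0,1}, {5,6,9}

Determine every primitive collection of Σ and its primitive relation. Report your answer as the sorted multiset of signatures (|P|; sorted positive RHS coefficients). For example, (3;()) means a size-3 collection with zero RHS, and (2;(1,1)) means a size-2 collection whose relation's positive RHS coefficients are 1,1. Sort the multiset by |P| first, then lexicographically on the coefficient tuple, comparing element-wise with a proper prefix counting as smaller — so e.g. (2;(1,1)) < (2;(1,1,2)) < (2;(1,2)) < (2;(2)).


The 24 primitive collections of Σ (r=10, n=3):

  • {1,3}:  v_{1} + v_{3} = 0  so sig = (2;())
  • {4,9}:  v_{4} + v_{9} = 0  so sig = (2;())
  • {5,7}:  v_{5} + v_{7} = 0  so sig = (2;())
  • {0,5}:  v_{0} + v_{5} = v_{6}  so sig = (2;(1))
  • {2,7}:  v_{2} + v_{7} = v_{4}  so sig = (2;(1))
  • {2,8}:  v_{2} + v_{8} = v_{1}  so sig = (2;(1))
  • {2,9}:  v_{2} + v_{9} = v_{5}  so sig = (2;(1))
  • {4,5}:  v_{4} + v_{5} = v_{2}  so sig = (2;(1))
  • {6,7}:  v_{6} + v_{7} = v_{0}  so sig = (2;(1))
  • {0,3}:  v_{0} + v_{3} = v_{5} + v_{9}  so sig = (2;(1,1))
  • {0,4}:  v_{0} + v_{4} = v_{1} + v_{5}  so sig = (2;(1,1))
  • {0,7}:  v_{0} + v_{7} = v_{1} + v_{9}  so sig = (2;(1,1))
  • {3,8}:  v_{3} + v_{8} = v_{7} + v_{9}  so sig = (2;(1,1))
  • {4,8}:  v_{4} + v_{8} = v_{1} + v_{7}  so sig = (2;(1,1))
  • {5,8}:  v_{5} + v_{8} = v_{1} + v_{9}  so sig = (2;(1,1))
  • {6,8}:  v_{6} + v_{8} = v_{0} + v_{1} + v_{9}  so sig = (2;(1,1,1))
  • {0,2}:  v_{0} + v_{2} = v_{1} + 2·v_{5}  so sig = (2;(1,2))
  • {3,6}:  v_{3} + v_{6} = 2·v_{5} + v_{9}  so sig = (2;(1,2))
  • {4,6}:  v_{4} + v_{6} = v_{1} + 2·v_{5}  so sig = (2;(1,2))
  • {2,6}:  v_{2} + v_{6} = v_{1} + 3·v_{5}  so sig = (2;(1,3))
  • {0,8}:  v_{0} + v_{8} = 2·v_{1} + 2·v_{9}  so sig = (2;(2,2))
  • {1,5,9}:  v_{1} + v_{5} + v_{9} = v_{0}  so sig = (3;(1))
  • {1,7,9}:  v_{1} + v_{7} + v_{9} = v_{8}  so sig = (3;(1))
  • {1,6,9}:  v_{1} + v_{6} + v_{9} = 2·v_{0}  so sig = (3;(2))

so the primitive-relation signature multiset is
{ (2;()) ×3,  (2;(1)) ×6,  (2;(1,1)) ×6,  (2;(1,1,1)),  (2;(1,2)) ×3,  (2;(1,3)),  (2;(2,2)),  (3;(1)) ×2,  (3;(2)) }


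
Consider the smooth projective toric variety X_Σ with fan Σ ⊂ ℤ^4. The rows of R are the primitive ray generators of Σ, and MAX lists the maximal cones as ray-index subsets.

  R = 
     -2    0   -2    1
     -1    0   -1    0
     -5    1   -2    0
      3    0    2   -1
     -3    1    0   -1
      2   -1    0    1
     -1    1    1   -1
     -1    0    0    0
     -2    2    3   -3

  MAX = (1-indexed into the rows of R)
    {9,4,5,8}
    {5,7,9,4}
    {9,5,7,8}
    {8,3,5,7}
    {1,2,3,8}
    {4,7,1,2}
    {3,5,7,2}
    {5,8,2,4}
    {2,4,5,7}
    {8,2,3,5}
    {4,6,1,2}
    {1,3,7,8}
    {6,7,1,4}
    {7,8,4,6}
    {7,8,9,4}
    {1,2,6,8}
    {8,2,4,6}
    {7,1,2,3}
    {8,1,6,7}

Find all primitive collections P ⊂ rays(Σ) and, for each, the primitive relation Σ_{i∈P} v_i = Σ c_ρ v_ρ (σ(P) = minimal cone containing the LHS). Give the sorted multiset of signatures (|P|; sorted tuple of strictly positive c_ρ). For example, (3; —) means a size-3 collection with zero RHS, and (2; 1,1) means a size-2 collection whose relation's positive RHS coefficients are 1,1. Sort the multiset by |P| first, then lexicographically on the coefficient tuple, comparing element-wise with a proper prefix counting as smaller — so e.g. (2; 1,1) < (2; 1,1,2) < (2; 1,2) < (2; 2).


The 12 primitive collections of Σ (r=9, n=4):

  P = {1,5}:  v_{1} + v_{5} = v_{3}  →  sig = (2; 1)
  P = {5,6}:  v_{5} + v_{6} = v_{8}  →  sig = (2; 1)
  P = {1,9}:  v_{1} + v_{9} = v_{5} + v_{7}  →  sig = (2; 1,1)
  P = {3,4}:  v_{3} + v_{4} = v_{2} + v_{7}  →  sig = (2; 1,1)
  P = {3,6}:  v_{3} + v_{6} = v_{1} + v_{8}  →  sig = (2; 1,1)
  P = {6,9}:  v_{6} + v_{9} = v_{4} + v_{7} + 2·v_{8}  →  sig = (2; 1,1,2)
  P = {2,9}:  v_{2} + v_{9} = v_{4} + 2·v_{5}  →  sig = (2; 1,2)
  P = {3,9}:  v_{3} + v_{9} = 2·v_{5} + v_{7}  →  sig = (2; 1,2)
  P = {1,4,8}:  v_{1} + v_{4} + v_{8} = 0  →  sig = (3; —)
  P = {2,6,7}:  v_{2} + v_{6} + v_{7} = 0  →  sig = (3; —)
  P = {2,7,8}:  v_{2} + v_{7} + v_{8} = v_{5}  →  sig = (3; 1)
  P = {4,5,7,8}:  v_{4} + v_{5} + v_{7} + v_{8} = v_{9}  →  sig = (4; 1)

Signatures (|P|; sorted positive RHS coefficients), sorted:
{ (2; 1) ×2,  (2; 1,1) ×3,  (2; 1,1,2),  (2; 1,2) ×2,  (3; —) ×2,  (3; 1),  (4; 1) }


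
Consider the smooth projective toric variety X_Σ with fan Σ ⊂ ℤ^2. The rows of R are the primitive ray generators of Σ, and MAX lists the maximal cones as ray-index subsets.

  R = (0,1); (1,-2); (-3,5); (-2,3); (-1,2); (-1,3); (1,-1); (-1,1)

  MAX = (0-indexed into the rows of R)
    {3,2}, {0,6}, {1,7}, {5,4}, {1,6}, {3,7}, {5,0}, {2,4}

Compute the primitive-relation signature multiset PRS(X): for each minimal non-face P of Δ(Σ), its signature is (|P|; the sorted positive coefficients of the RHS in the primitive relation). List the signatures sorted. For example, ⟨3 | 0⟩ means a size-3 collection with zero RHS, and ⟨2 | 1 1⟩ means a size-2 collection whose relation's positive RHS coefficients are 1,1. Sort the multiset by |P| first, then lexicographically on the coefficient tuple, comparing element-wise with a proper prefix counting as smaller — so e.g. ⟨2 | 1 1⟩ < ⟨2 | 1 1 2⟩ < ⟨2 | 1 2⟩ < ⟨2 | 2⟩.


Δ(Σ) — 8 vertices, 20 min non-faces:

  • {1,4}:  v_{1} + v_{4} = 0  so sig = ⟨2 | 0⟩
  • {6,7}:  v_{6} + v_{7} = 0  so sig = ⟨2 | 0⟩
  • {0,1}:  v_{0} + v_{1} = v_{6}  so sig = ⟨2 | 1⟩
  • {0,4}:  v_{0} + v_{4} = v_{5}  so sig = ⟨2 | 1⟩
  • {0,7}:  v_{0} + v_{7} = v_{4}  so sig = ⟨2 | 1⟩
  • {1,2}:  v_{1} + v_{2} = v_{3}  so sig = ⟨2 | 1⟩
  • {1,3}:  v_{1} + v_{3} = v_{7}  so sig = ⟨2 | 1⟩
  • {1,5}:  v_{1} + v_{5} = v_{0}  so sig = ⟨2 | 1⟩
  • {3,4}:  v_{3} + v_{4} = v_{2}  so sig = ⟨2 | 1⟩
  • {3,6}:  v_{3} + v_{6} = v_{4}  so sig = ⟨2 | 1⟩
  • {4,6}:  v_{4} + v_{6} = v_{0}  so sig = ⟨2 | 1⟩
  • {4,7}:  v_{4} + v_{7} = v_{3}  so sig = ⟨2 | 1⟩
  • {0,3}:  v_{0} + v_{3} = 2·v_{4}  so sig = ⟨2 | 2⟩
  • {2,6}:  v_{2} + v_{6} = 2·v_{4}  so sig = ⟨2 | 2⟩
  • {2,7}:  v_{2} + v_{7} = 2·v_{3}  so sig = ⟨2 | 2⟩
  • {5,6}:  v_{5} + v_{6} = 2·v_{0}  so sig = ⟨2 | 2⟩
  • {5,7}:  v_{5} + v_{7} = 2·v_{4}  so sig = ⟨2 | 2⟩
  • {0,2}:  v_{0} + v_{2} = 3·v_{4}  so sig = ⟨2 | 3⟩
  • {3,5}:  v_{3} + v_{5} = 3·v_{4}  so sig = ⟨2 | 3⟩
  • {2,5}:  v_{2} + v_{5} = 4·v_{4}  so sig = ⟨2 | 4⟩

Sorted signature multiset PRS(X):
    |P|=2: 20 collections, coeffs (), (), (1), (1), (1), (1), (1), (1), (1), (1), (1), (1), (2), (2), (2), (2), (2), (3), (3), (4)


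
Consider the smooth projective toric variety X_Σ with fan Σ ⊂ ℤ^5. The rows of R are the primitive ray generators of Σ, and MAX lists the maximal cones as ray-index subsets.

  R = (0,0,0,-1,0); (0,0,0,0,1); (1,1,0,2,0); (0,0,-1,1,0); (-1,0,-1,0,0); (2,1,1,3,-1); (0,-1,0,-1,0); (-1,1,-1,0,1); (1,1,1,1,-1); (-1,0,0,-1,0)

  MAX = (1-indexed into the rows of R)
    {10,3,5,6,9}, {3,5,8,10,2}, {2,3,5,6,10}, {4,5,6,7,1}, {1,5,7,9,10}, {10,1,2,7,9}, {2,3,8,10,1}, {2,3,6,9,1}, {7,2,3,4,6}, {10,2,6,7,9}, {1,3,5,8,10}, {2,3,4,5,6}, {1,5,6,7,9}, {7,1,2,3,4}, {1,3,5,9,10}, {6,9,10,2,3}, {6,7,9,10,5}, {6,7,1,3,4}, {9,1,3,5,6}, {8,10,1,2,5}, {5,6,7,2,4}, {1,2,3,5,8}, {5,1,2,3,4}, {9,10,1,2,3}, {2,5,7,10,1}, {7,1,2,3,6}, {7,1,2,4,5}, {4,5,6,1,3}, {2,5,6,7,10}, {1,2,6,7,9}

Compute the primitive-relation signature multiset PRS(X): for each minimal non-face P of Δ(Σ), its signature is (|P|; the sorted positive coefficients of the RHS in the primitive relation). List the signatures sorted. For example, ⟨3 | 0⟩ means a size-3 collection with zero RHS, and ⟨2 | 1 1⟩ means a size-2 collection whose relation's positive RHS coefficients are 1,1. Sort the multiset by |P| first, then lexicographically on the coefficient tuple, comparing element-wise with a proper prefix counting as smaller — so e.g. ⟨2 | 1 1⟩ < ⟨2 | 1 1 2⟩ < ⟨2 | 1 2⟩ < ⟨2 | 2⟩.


The 14 primitive collections of Σ (r=10, n=5):

  P={4,10}:  v_{4} + v_{10} = v_{5}  →  sig = ⟨2 | 1⟩
  P={4,9}:  v_{4} + v_{9} = v_{1} + v_{5} + v_{6}  →  sig = ⟨2 | 1 1 1⟩
  P={7,8}:  v_{7} + v_{8} = v_{1} + v_{2} + v_{5}  →  sig = ⟨2 | 1 1 1⟩
  P={4,8}:  v_{4} + v_{8} = v_{1} + v_{2} + v_{3} + 2·v_{5}  →  sig = ⟨2 | 1 1 1 2⟩
  P={6,8}:  v_{6} + v_{8} = 2·v_{3} + v_{10}  →  sig = ⟨2 | 1 2⟩
  P={8,9}:  v_{8} + v_{9} = v_{1} + 2·v_{3} + 2·v_{10}  →  sig = ⟨2 | 1 2 2⟩
  P={3,7,10}:  v_{3} + v_{7} + v_{10} = 0  →  sig = ⟨3 | 0⟩
  P={1,6,10}:  v_{1} + v_{6} + v_{10} = v_{9}  →  sig = ⟨3 | 1⟩
  P={3,5,7}:  v_{3} + v_{5} + v_{7} = v_{4}  →  sig = ⟨3 | 1⟩
  P={2,5,9}:  v_{2} + v_{5} + v_{9} = v_{3} + v_{10}  →  sig = ⟨3 | 1 1⟩
  P={3,7,9}:  v_{3} + v_{7} + v_{9} = v_{1} + v_{6}  →  sig = ⟨3 | 1 1⟩
  P={1,2,5,6}:  v_{1} + v_{2} + v_{5} + v_{6} = v_{3}  →  sig = ⟨4 | 1⟩
  P={1,2,4,6}:  v_{1} + v_{2} + v_{4} + v_{6} = 2·v_{3} + v_{7}  →  sig = ⟨4 | 1 2⟩
  P={1,2,3,5,10}:  v_{1} + v_{2} + v_{3} + v_{5} + v_{10} = v_{8}  →  sig = ⟨5 | 1⟩

so the primitive-relation signature multiset is
    |P|=2: 6 collections, coeffs (1), (1,1,1), (1,1,1), (1,1,1,2), (1,2), (1,2,2)
    |P|=3: 5 collections, coeffs (), (1), (1), (1,1), (1,1)
    |P|=4: 2 collections, coeffs (1), (1,2)
    |P|=5: 1 collection, coeffs (1)
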